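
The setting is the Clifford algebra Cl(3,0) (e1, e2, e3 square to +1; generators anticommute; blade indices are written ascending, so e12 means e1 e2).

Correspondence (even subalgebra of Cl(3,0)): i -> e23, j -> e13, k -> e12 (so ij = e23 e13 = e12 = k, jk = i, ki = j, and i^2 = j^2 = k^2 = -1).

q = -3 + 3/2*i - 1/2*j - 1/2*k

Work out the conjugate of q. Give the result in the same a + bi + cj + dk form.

In blades: q = -3 - 1/2*e12 - 1/2*e13 + 3/2*e23.
Quaternion conjugation is reversion on the even subalgebra: the scalar is fixed and every grade-2 blade flips sign, giving -3 + 1/2*e12 + 1/2*e13 - 3/2*e23; translating back:
Answer: -3 - 3/2*i + 1/2*j + 1/2*k


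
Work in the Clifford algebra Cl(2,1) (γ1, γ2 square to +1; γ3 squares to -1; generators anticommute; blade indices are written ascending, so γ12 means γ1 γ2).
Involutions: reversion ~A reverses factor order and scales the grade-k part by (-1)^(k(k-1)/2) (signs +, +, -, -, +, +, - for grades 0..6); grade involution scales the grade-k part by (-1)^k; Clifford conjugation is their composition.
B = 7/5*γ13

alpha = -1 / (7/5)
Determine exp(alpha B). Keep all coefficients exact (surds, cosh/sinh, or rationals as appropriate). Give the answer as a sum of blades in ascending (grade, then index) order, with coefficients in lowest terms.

B^2 = (7/5)^2*(γ13)^2 = 49/25*(+1) = 49/25 (a basis 2-blade squares to minus the product of its generators' squares).
B^2 = 49/25 — the series telescopes hyperbolically here: l = 7/5, alpha*l = -1, so exp(alpha B) = cosh(-1) + (sinh(-1)/(7/5))*B = cosh(1) + (-5*sinh(1)/7)*B.
Answer: cosh(1) - sinh(1)*γ13


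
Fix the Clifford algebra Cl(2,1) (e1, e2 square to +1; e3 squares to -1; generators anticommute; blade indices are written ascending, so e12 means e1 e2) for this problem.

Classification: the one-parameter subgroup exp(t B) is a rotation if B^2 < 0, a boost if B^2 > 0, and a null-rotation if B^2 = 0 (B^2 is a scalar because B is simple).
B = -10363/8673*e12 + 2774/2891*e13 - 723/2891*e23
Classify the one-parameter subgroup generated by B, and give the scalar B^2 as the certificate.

B^2 term by term: the squares give (-10363/8673)^2*(e12)^2 + (2774/2891)^2*(e13)^2 + (-723/2891)^2*(e23)^2 = 107391769/75220929*(-1) + 7695076/8357881*(+1) + 522729/8357881*(+1) = -4/9 (each basis 2-blade squares to minus the product of its generators' squares); cross terms between blades sharing an index anticommute and cancel. So B^2 = -4/9.
Answer: rotation, certificate B^2 = -4/9. The invariant at work: B^2 = -4/9 is unchanged by conjugation, hence its sign classifies the subgroup whatever basis B is written in.


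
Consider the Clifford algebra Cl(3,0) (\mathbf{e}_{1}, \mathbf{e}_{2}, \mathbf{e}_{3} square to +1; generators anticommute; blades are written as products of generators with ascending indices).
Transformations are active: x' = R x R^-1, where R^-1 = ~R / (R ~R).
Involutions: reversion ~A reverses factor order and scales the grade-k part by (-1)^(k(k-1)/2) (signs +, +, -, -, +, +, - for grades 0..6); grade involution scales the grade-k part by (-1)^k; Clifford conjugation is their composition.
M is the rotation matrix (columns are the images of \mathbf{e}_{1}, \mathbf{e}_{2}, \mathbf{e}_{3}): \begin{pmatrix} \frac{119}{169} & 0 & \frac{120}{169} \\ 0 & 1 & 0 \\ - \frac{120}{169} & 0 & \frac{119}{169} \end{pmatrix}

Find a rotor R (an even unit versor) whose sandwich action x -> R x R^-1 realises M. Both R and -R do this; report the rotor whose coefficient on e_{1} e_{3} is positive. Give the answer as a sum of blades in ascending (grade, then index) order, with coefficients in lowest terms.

Method: write R = a + b12*e_{1} e_{2} + b13*e_{1} e_{3} + b23*e_{2} e_{3} with a^2 + b12^2 + b13^2 + b23^2 = 1 (so R^-1 = ~R). Expanding the columns R e_j ~R gives tr M = 4a^2 - 1 and, from the antisymmetric part, M21 - M12 = -4a*b12, M13 - M31 = 4a*b13, M32 - M23 = -4a*b23.
Here tr M = \frac{407}{169}, so a^2 = (1 + tr M)/4 = \frac{144}{169} and a = ±\frac{12}{13}. Taking a = \frac{12}{13}: M21 - M12 = 0, M13 - M31 = \frac{240}{169}, M32 - M23 = 0, giving b12 = 0, b13 = \frac{5}{13}, b23 = 0, i.e. R = \frac{12}{13} + \frac{5}{13} e_{1} e_{3}.
Its e_{1} e_{3} coefficient is already positive.
Answer: \frac{12}{13} + \frac{5}{13} e_{1} e_{3}. Uniqueness: Spin(3) -> SO(3) maps R and -R to the same rotation of trace \frac{407}{169}; fixing the sign of the e_{1} e_{3} coefficient removes the ambiguity.


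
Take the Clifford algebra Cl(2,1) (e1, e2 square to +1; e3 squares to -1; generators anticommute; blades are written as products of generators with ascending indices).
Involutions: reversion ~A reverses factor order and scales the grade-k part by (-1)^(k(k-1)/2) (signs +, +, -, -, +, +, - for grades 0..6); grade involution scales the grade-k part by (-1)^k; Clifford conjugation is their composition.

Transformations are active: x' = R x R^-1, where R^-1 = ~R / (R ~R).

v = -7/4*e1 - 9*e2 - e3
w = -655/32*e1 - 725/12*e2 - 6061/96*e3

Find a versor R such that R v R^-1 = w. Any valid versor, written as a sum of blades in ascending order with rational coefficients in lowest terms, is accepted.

Construction: equal norms (both 1329/16) license R = v + w = -711/32*e1 - 833/12*e2 - 6157/96*e3 — nothing changes along that direction, while (v - w)/2 changes sign, so v maps onto w.
Answer: -711/32*e1 - 833/12*e2 - 6157/96*e3


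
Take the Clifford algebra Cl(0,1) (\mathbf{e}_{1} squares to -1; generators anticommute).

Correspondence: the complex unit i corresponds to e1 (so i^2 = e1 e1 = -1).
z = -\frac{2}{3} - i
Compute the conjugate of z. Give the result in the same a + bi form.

In blades: z = -\frac{2}{3} - e_{1}.
Conjugation here is Clifford conjugation: the scalar is fixed and the grade-1 and grade-2 blades all flip sign, giving -\frac{2}{3} + e_{1}; translating back:
Answer: -\frac{2}{3} + i


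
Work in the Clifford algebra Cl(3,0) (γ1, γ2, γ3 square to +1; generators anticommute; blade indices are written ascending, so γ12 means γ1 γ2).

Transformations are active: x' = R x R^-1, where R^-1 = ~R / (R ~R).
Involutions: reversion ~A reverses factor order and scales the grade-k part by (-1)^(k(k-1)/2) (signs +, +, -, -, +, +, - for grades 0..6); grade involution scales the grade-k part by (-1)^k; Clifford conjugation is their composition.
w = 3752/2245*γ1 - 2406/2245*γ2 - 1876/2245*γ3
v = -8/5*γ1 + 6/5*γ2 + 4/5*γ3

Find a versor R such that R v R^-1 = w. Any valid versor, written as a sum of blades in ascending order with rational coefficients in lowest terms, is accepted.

The midline construction: v and w both square to 116/25, so reflecting in their sum 32/449*γ1 + 288/2245*γ2 - 16/449*γ3 exchanges them.
Answer: 32/449*γ1 + 288/2245*γ2 - 16/449*γ3


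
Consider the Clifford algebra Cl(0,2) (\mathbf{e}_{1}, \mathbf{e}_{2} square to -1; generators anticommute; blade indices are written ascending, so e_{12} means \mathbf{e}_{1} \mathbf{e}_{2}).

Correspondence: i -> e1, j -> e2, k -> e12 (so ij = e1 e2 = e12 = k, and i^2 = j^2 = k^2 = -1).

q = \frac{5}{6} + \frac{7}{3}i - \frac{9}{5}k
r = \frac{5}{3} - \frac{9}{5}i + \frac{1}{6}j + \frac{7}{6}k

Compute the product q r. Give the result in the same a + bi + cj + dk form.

In blades: q = \frac{5}{6} + \frac{7}{3} e_{1} - \frac{9}{5} e_{12}, r = \frac{5}{3} - \frac{9}{5} e_{1} + \frac{1}{6} e_{2} + \frac{7}{6} e_{12}.
Distribute q over r term by term (generator squares from the signature, products reordered to ascending indices): (\frac{5}{6})*r = \frac{25}{18} - \frac{3}{2} e_{1} + \frac{5}{36} e_{2} + \frac{35}{36} e_{12}; (\frac{7}{3} e_{1})*r = \frac{21}{5} + \frac{35}{9} e_{1} - \frac{49}{18} e_{2} + \frac{7}{18} e_{12}; (-\frac{9}{5} e_{12})*r = \frac{21}{10} + \frac{3}{10} e_{1} + \frac{81}{25} e_{2} - 3 e_{12}.
Sum: \frac{346}{45} + \frac{121}{45} e_{1} + \frac{197}{300} e_{2} - \frac{59}{36} e_{12}; translating back through the correspondence:
Answer: \frac{346}{45} + \frac{121}{45}i + \frac{197}{300}j - \frac{59}{36}k


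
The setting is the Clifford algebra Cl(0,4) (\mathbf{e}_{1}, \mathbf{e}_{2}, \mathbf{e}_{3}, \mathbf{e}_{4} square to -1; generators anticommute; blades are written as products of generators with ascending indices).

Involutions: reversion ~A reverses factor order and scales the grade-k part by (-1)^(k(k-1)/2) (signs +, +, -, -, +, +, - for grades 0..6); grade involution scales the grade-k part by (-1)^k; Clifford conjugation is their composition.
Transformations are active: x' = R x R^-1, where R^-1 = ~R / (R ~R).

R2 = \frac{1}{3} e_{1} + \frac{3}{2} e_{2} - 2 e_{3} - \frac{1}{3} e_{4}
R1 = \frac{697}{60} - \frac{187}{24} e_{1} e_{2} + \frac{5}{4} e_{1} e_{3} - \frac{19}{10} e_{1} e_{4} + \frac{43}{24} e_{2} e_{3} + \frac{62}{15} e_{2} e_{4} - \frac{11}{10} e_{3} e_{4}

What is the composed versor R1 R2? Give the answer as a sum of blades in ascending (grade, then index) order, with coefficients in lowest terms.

Distribute over the terms of R2 (each basis-blade product reordered to ascending indices, repeated generators contracted through their squares):
R1 (\frac{1}{3} e_{1}) = \frac{697}{180} e_{1} - \frac{187}{72} e_{2} + \frac{5}{12} e_{3} - \frac{19}{30} e_{4} + \frac{43}{72} e_{1} e_{2} e_{3} + \frac{62}{45} e_{1} e_{2} e_{4} - \frac{11}{30} e_{1} e_{3} e_{4}
R1 (\frac{3}{2} e_{2}) = \frac{187}{16} e_{1} + \frac{697}{40} e_{2} + \frac{43}{16} e_{3} + \frac{31}{5} e_{4} - \frac{15}{8} e_{1} e_{2} e_{3} + \frac{57}{20} e_{1} e_{2} e_{4} - \frac{33}{20} e_{2} e_{3} e_{4}
R1 (-2 e_{3}) = \frac{5}{2} e_{1} + \frac{43}{12} e_{2} - \frac{697}{30} e_{3} + \frac{11}{5} e_{4} + \frac{187}{12} e_{1} e_{2} e_{3} - \frac{19}{5} e_{1} e_{3} e_{4} + \frac{124}{15} e_{2} e_{3} e_{4}
R1 (-\frac{1}{3} e_{4}) = -\frac{19}{30} e_{1} + \frac{62}{45} e_{2} - \frac{11}{30} e_{3} - \frac{697}{180} e_{4} + \frac{187}{72} e_{1} e_{2} e_{4} - \frac{5}{12} e_{1} e_{3} e_{4} - \frac{43}{72} e_{2} e_{3} e_{4}
Summing the partial products and collecting blades:
Answer: \frac{12547}{720} e_{1} + \frac{1781}{90} e_{2} - \frac{4919}{240} e_{3} + \frac{701}{180} e_{4} + \frac{515}{36} e_{1} e_{2} e_{3} + \frac{273}{40} e_{1} e_{2} e_{4} - \frac{55}{12} e_{1} e_{3} e_{4} + \frac{2167}{360} e_{2} e_{3} e_{4}


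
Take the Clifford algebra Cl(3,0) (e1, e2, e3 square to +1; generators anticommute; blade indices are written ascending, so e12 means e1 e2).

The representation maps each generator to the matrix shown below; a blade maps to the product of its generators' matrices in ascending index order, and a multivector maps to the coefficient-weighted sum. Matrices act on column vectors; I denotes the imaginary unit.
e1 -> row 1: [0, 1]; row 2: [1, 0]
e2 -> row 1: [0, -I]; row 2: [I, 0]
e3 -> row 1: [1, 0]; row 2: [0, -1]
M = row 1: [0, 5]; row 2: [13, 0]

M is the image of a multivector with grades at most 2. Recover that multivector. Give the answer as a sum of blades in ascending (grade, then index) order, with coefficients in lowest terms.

Method: 1, rho(e1), rho(e2), rho(e3) form a trace-orthogonal basis of the 2x2 complex matrices (tr(X Y) = 2 if X = Y, else 0), so M = m0*1 + m1*rho(e1) + m2*rho(e2) + m3*rho(e3) with m0 = tr(M)/2 = 0, m1 = tr(M rho(e1))/2 = 9, m2 = tr(M rho(e2))/2 = -4*I, m3 = tr(M rho(e3))/2 = 0.
Multiplying table entries, the bivector images are rho(e12) = I*rho(e3), rho(e13) = -I*rho(e2), rho(e23) = I*rho(e1); with real blade coefficients the real parts of m0..m3 are the coefficients of 1, e1, e2, e3 and the imaginary parts give the bivectors (e23: Im m1, e13: -Im m2, e12: Im m3).
Answer: 9*e1 + 4*e13


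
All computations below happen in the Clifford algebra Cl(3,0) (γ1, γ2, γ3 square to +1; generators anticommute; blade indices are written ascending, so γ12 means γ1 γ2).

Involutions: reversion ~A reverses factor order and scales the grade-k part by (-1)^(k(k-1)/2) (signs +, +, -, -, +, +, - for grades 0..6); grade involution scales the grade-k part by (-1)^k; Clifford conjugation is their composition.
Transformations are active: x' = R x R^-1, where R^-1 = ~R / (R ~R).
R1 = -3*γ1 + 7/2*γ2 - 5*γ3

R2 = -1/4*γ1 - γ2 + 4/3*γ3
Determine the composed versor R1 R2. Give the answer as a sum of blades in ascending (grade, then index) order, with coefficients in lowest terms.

Distribute over the terms of R1 (each basis-blade product reordered to ascending indices, repeated generators contracted through their squares):
(-3*γ1) R2 = 3/4 + 3*γ12 - 4*γ13
(7/2*γ2) R2 = -7/2 + 7/8*γ12 + 14/3*γ23
(-5*γ3) R2 = -20/3 - 5/4*γ13 - 5*γ23
Summing the partial products and collecting blades:
Answer: -113/12 + 31/8*γ12 - 21/4*γ13 - 1/3*γ23


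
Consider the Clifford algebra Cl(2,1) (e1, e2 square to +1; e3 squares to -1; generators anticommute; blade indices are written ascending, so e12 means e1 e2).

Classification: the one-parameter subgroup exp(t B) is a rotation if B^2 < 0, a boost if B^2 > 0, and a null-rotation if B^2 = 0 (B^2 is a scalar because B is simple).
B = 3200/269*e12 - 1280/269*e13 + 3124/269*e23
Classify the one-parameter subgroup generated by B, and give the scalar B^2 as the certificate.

B^2 term by term: the squares give (3200/269)^2*(e12)^2 + (-1280/269)^2*(e13)^2 + (3124/269)^2*(e23)^2 = 10240000/72361*(-1) + 1638400/72361*(+1) + 9759376/72361*(+1) = 16 (each basis 2-blade squares to minus the product of its generators' squares); cross terms between blades sharing an index anticommute and cancel. So B^2 = 16.
Answer: boost, certificate B^2 = 16. Why this suffices: the scalar 16 survives any versor conjugation, so its sign alone determines the class however B is presented.


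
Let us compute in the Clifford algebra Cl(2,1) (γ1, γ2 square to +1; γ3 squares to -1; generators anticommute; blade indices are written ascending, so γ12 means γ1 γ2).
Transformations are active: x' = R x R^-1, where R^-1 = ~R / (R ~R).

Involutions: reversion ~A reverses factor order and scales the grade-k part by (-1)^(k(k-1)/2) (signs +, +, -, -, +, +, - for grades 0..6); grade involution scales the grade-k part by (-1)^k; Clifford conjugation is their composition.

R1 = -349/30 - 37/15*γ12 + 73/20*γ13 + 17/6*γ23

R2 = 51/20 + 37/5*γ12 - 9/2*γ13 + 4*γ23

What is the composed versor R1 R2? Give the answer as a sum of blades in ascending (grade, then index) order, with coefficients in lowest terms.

Distribute over the terms of R1 (each basis-blade product reordered to ascending indices, repeated generators contracted through their squares):
(-349/30) R2 = -5933/200 - 12913/150*γ12 + 1047/20*γ13 - 698/15*γ23
(-37/15*γ12) R2 = 1369/75 - 629/100*γ12 - 148/15*γ13 - 111/10*γ23
(73/20*γ13) R2 = -657/40 + 73/5*γ12 + 3723/400*γ13 + 2701/100*γ23
(17/6*γ23) R2 = 34/3 + 51/4*γ12 - 629/30*γ13 + 289/40*γ23
Summing the partial products and collecting blades:
Answer: -4951/300 - 4877/75*γ12 + 36989/1200*γ13 - 14039/600*γ23


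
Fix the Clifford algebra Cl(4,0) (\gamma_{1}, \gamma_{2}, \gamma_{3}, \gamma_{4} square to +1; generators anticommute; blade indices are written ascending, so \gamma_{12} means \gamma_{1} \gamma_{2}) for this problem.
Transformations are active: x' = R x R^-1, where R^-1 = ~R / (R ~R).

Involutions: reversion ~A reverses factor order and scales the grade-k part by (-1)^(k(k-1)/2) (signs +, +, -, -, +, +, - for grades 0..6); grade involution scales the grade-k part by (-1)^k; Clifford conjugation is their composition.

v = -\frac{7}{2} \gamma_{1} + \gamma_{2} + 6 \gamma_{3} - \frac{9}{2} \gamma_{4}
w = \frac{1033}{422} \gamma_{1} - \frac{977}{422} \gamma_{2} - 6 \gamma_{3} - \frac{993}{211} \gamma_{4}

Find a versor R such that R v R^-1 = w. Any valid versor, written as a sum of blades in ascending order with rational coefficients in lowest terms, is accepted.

Since q(v) = q(w) = \frac{139}{2}, the sum R = v + w = -\frac{222}{211} \gamma_{1} - \frac{555}{422} \gamma_{2} - \frac{3885}{422} \gamma_{4} does the job whenever invertible.
Answer: -\frac{222}{211} \gamma_{1} - \frac{555}{422} \gamma_{2} - \frac{3885}{422} \gamma_{4}


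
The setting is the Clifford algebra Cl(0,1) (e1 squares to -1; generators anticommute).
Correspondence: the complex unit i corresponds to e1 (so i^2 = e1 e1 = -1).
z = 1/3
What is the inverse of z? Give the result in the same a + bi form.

In blades: z = 1/3.
With qbar = 1/3 (scalar fixed, mapped units negated), z qbar = 1/9 (the sum of squared coefficients), so z^-1 = qbar / (1/9) = 3; translating back:
Answer: 3


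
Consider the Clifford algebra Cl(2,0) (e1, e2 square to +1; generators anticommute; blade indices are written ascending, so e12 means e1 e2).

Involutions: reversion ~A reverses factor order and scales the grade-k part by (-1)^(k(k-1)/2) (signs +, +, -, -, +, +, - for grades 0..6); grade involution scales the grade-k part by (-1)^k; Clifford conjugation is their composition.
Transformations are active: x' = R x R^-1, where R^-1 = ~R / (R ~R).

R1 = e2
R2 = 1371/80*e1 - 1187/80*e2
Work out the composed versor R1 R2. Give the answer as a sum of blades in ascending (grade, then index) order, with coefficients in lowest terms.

Distribute over the terms of R1 (each basis-blade product reordered to ascending indices, repeated generators contracted through their squares):
(e2) R2 = -1187/80 - 1371/80*e12
Answer: -1187/80 - 1371/80*e12


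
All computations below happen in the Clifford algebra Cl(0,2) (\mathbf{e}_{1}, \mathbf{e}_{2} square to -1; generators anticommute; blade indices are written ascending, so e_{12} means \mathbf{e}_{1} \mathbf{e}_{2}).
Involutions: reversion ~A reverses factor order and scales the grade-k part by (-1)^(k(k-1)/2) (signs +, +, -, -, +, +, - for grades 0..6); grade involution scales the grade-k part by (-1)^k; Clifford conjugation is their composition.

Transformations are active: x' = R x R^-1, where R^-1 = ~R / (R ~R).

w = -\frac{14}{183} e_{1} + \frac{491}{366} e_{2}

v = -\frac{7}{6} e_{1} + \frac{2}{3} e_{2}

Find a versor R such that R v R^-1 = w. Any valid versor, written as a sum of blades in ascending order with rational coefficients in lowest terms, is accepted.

Take R = v + w = -\frac{455}{366} e_{1} + \frac{245}{122} e_{2}. Because q(v) = q(w) = -\frac{65}{36}, conjugation by R sends v exactly to w.
Answer: -\frac{455}{366} e_{1} + \frac{245}{122} e_{2}


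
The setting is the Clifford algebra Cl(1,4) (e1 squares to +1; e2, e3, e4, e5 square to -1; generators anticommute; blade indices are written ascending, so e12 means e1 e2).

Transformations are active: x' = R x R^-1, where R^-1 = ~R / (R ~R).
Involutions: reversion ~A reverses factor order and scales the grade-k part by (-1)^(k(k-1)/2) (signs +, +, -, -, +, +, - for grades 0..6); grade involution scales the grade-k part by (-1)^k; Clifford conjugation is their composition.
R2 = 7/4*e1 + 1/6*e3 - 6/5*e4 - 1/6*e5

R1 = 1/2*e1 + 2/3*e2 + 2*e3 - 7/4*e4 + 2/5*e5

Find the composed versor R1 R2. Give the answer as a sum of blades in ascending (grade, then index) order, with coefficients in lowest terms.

Distribute over the terms of R2 (each basis-blade product reordered to ascending indices, repeated generators contracted through their squares):
R1 (7/4*e1) = 7/8 - 7/6*e12 - 7/2*e13 + 49/16*e14 - 7/10*e15
R1 (1/6*e3) = -1/3 + 1/12*e13 + 1/9*e23 + 7/24*e34 - 1/15*e35
R1 (-6/5*e4) = -21/10 - 3/5*e14 - 4/5*e24 - 12/5*e34 + 12/25*e45
R1 (-1/6*e5) = 1/15 - 1/12*e15 - 1/9*e25 - 1/3*e35 + 7/24*e45
Summing the partial products and collecting blades:
Answer: -179/120 - 7/6*e12 - 41/12*e13 + 197/80*e14 - 47/60*e15 + 1/9*e23 - 4/5*e24 - 1/9*e25 - 253/120*e34 - 2/5*e35 + 463/600*e45


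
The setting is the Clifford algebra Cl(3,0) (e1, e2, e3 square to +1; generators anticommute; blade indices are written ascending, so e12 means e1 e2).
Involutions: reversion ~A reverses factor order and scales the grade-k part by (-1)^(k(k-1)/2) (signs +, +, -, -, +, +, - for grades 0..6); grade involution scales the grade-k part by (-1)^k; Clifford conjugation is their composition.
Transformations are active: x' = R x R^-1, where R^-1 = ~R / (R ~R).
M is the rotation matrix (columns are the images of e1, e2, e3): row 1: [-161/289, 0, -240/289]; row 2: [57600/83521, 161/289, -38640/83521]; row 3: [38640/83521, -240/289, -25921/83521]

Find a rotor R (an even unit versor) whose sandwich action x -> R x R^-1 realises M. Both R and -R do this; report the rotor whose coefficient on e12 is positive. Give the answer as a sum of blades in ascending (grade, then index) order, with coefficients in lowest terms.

Method: write R = a + b12*e12 + b13*e13 + b23*e23 with a^2 + b12^2 + b13^2 + b23^2 = 1 (so R^-1 = ~R). Expanding the columns R e_j ~R gives tr M = 4a^2 - 1 and, from the antisymmetric part, M21 - M12 = -4a*b12, M13 - M31 = 4a*b13, M32 - M23 = -4a*b23.
Here tr M = -25921/83521, so a^2 = (1 + tr M)/4 = 14400/83521 and a = ±120/289. Taking a = 120/289: M21 - M12 = 57600/83521, M13 - M31 = -108000/83521, M32 - M23 = -30720/83521, giving b12 = -120/289, b13 = -225/289, b23 = 64/289, i.e. R = 120/289 - 120/289*e12 - 225/289*e13 + 64/289*e23.
Its e12 coefficient is negative, so report the other preimage -R.
Answer: -120/289 + 120/289*e12 + 225/289*e13 - 64/289*e23. Recall the cover is two-to-one: with M of trace -25921/83521, both preimages act alike, and the stated e12 sign chooses the sheet.


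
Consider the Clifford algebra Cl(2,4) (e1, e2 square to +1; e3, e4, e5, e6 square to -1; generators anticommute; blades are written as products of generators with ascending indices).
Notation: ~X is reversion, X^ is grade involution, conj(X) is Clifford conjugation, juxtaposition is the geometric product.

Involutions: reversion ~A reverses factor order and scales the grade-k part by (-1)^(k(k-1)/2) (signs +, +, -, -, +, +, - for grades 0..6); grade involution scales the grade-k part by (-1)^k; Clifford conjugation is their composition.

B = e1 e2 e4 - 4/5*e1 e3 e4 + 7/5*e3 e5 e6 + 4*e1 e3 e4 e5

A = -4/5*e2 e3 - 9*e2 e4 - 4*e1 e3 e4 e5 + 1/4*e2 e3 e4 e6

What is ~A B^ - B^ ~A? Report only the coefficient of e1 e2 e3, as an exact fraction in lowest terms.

first term: 16 - 9*e1 - 16/5*e5 + 36/5*e1 e2 e3 - 16/25*e1 e2 e4 - 1/5*e1 e2 e6 + 4/5*e1 e3 e4 + 1/4*e1 e3 e6 + 28/5*e1 e4 e6 + 4*e2 e3 e5 + 7/20*e2 e4 e5 + 28/25*e2 e5 e6 + 36*e1 e2 e3 e5 - 16/5*e1 e2 e4 e5 + e1 e2 e5 e6 + 63/5*e2 e3 e4 e5 e6
second term: 16 - 9*e1 + 16/5*e5 - 36/5*e1 e2 e3 + 16/25*e1 e2 e4 - 1/5*e1 e2 e6 - 4/5*e1 e3 e4 + 1/4*e1 e3 e6 + 28/5*e1 e4 e6 + 4*e2 e3 e5 + 7/20*e2 e4 e5 - 28/25*e2 e5 e6 - 36*e1 e2 e3 e5 + 16/5*e1 e2 e4 e5 + e1 e2 e5 e6 + 63/5*e2 e3 e4 e5 e6
Answer: 72/5


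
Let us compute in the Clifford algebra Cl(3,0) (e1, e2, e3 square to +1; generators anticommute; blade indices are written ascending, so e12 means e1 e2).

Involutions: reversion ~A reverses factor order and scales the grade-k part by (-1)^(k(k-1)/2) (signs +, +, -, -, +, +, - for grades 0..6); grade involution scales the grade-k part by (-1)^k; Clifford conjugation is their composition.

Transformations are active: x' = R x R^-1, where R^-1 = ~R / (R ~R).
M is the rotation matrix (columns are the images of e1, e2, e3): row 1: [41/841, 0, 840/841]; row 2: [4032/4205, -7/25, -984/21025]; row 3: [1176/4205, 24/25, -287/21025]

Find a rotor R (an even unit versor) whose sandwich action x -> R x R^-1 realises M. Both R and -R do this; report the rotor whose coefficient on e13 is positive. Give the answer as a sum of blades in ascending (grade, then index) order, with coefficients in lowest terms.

Method: write R = a + b12*e12 + b13*e13 + b23*e23 with a^2 + b12^2 + b13^2 + b23^2 = 1 (so R^-1 = ~R). Expanding the columns R e_j ~R gives tr M = 4a^2 - 1 and, from the antisymmetric part, M21 - M12 = -4a*b12, M13 - M31 = 4a*b13, M32 - M23 = -4a*b23.
Here tr M = -5149/21025, so a^2 = (1 + tr M)/4 = 3969/21025 and a = ±63/145. Taking a = 63/145: M21 - M12 = 4032/4205, M13 - M31 = 3024/4205, M32 - M23 = 21168/21025, giving b12 = -16/29, b13 = 12/29, b23 = -84/145, i.e. R = 63/145 - 16/29*e12 + 12/29*e13 - 84/145*e23.
Its e13 coefficient is already positive.
Answer: 63/145 - 16/29*e12 + 12/29*e13 - 84/145*e23. Recall the cover is two-to-one: with M of trace -5149/21025, both preimages act alike, and the stated e13 sign chooses the sheet.


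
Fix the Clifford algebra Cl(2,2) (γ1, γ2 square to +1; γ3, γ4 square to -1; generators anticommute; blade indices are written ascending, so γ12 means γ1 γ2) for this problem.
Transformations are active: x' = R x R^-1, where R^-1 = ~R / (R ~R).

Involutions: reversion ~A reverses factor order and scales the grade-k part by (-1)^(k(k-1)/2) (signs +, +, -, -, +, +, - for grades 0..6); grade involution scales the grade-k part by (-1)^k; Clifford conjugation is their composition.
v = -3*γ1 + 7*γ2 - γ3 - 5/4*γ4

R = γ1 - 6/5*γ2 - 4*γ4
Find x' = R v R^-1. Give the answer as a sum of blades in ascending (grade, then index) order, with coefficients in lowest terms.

~R = γ1 - 6/5*γ2 - 4*γ4, and R ~R = -339/25, so R^-1 = ~R / (-339/25).
R v = -82/5 + 17/5*γ12 - γ13 - 53/4*γ14 + 6/5*γ23 + 59/2*γ24 - 4*γ34
Answer: 1837/339*γ1 - 1119/113*γ2 + γ3 - 11425/1356*γ4


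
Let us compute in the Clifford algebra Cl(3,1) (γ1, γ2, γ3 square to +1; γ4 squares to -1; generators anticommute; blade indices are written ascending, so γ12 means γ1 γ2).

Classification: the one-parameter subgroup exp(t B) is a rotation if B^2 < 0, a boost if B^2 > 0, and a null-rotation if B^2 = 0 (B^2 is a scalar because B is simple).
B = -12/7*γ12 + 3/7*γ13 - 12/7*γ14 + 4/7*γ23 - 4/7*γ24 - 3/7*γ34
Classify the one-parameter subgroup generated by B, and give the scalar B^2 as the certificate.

B^2 term by term: the squares give (-12/7)^2*(γ12)^2 + (3/7)^2*(γ13)^2 + (-12/7)^2*(γ14)^2 + (4/7)^2*(γ23)^2 + (-4/7)^2*(γ24)^2 + (-3/7)^2*(γ34)^2 = 144/49*(-1) + 9/49*(-1) + 144/49*(+1) + 16/49*(-1) + 16/49*(+1) + 9/49*(+1) = 0 (each basis 2-blade squares to minus the product of its generators' squares); cross terms between blades sharing an index anticommute and cancel; the commuting (index-disjoint) pairs give grade-4 terms 2*c*c'*(blade product), which cancel blade by blade — γ1234: 72/49 + 24/49 - 96/49 = 0 — confirming B is simple. So B^2 = 0.
Answer: null-rotation, certificate B^2 = 0. Note: conjugating B changes its blade decomposition but never the scalar B^2 = 0, whose sign settles the classification.


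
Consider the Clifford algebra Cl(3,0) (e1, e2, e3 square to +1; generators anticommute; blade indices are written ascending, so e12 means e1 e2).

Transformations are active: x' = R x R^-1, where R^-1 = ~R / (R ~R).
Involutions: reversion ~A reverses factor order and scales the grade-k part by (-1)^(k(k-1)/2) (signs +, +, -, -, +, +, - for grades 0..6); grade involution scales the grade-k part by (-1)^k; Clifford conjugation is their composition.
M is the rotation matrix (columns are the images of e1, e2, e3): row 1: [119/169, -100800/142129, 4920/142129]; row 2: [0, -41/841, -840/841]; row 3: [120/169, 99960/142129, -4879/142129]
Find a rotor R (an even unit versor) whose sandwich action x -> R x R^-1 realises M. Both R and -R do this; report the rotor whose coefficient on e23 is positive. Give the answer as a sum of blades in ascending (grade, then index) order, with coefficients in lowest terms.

Method: write R = a + b12*e12 + b13*e13 + b23*e23 with a^2 + b12^2 + b13^2 + b23^2 = 1 (so R^-1 = ~R). Expanding the columns R e_j ~R gives tr M = 4a^2 - 1 and, from the antisymmetric part, M21 - M12 = -4a*b12, M13 - M31 = 4a*b13, M32 - M23 = -4a*b23.
Here tr M = 88271/142129, so a^2 = (1 + tr M)/4 = 57600/142129 and a = ±240/377. Taking a = 240/377: M21 - M12 = 100800/142129, M13 - M31 = -96000/142129, M32 - M23 = 241920/142129, giving b12 = -105/377, b13 = -100/377, b23 = -252/377, i.e. R = 240/377 - 105/377*e12 - 100/377*e13 - 252/377*e23.
Its e23 coefficient is negative, so report the other preimage -R.
Answer: -240/377 + 105/377*e12 + 100/377*e13 + 252/377*e23. Why the constraint matters: R and -R act identically through the sandwich — M has trace 88271/142129 either way — so only the sign condition on e23 picks one of the two preimages.


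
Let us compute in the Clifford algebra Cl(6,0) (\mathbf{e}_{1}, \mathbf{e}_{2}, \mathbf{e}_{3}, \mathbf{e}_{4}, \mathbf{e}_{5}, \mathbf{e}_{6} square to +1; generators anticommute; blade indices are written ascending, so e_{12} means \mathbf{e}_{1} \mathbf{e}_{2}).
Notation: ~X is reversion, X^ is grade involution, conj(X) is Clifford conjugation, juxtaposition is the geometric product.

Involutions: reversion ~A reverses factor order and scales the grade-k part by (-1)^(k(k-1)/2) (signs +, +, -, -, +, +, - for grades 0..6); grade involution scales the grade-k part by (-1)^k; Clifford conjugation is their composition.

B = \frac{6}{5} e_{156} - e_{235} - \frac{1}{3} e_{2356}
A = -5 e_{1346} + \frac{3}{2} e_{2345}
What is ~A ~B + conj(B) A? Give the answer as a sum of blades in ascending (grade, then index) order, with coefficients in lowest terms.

first term: -\frac{3}{2} e_{4} + \frac{1}{2} e_{46} + 6 e_{345} + \frac{5}{3} e_{1245} - \frac{9}{5} e_{12346} - 5 e_{12456}
second term: -\frac{3}{2} e_{4} - \frac{1}{2} e_{46} - 6 e_{345} + \frac{5}{3} e_{1245} - \frac{9}{5} e_{12346} - 5 e_{12456}
Answer: -3 e_{4} + \frac{10}{3} e_{1245} - \frac{18}{5} e_{12346} - 10 e_{12456}


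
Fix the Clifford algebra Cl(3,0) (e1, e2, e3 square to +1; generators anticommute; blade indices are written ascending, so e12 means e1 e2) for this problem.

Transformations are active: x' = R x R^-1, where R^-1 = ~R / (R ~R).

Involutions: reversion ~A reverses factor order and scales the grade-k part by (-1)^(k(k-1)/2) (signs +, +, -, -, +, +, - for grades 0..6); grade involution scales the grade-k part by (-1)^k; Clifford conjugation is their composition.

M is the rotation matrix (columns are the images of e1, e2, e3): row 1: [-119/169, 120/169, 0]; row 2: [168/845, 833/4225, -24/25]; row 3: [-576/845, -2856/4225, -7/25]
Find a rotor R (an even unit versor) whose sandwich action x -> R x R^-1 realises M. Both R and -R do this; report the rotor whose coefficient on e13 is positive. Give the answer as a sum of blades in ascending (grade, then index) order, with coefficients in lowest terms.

Method: write R = a + b12*e12 + b13*e13 + b23*e23 with a^2 + b12^2 + b13^2 + b23^2 = 1 (so R^-1 = ~R). Expanding the columns R e_j ~R gives tr M = 4a^2 - 1 and, from the antisymmetric part, M21 - M12 = -4a*b12, M13 - M31 = 4a*b13, M32 - M23 = -4a*b23.
Here tr M = -133/169, so a^2 = (1 + tr M)/4 = 9/169 and a = ±3/13. Taking a = 3/13: M21 - M12 = -432/845, M13 - M31 = 576/845, M32 - M23 = 48/169, giving b12 = 36/65, b13 = 48/65, b23 = -4/13, i.e. R = 3/13 + 36/65*e12 + 48/65*e13 - 4/13*e23.
Its e13 coefficient is already positive.
Answer: 3/13 + 36/65*e12 + 48/65*e13 - 4/13*e23. Uniqueness: Spin(3) -> SO(3) maps R and -R to the same rotation of trace -133/169; fixing the sign of the e13 coefficient removes the ambiguity.


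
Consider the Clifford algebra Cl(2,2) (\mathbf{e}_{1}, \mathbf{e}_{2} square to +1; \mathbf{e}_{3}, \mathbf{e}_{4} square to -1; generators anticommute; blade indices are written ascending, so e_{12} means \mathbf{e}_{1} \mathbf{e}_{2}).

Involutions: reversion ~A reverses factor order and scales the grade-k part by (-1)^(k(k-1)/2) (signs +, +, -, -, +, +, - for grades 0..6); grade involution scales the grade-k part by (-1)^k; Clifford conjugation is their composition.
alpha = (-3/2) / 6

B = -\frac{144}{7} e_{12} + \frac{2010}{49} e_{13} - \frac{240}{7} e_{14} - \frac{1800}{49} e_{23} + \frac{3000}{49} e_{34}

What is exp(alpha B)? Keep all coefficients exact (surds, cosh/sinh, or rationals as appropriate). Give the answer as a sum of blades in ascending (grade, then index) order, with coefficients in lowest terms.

B^2 term by term: the squares give (-\frac{144}{7})^2*(e_{12})^2 + (\frac{2010}{49})^2*(e_{13})^2 + (-\frac{240}{7})^2*(e_{14})^2 + (-\frac{1800}{49})^2*(e_{23})^2 + (\frac{3000}{49})^2*(e_{34})^2 = \frac{20736}{49}*(-1) + \frac{4040100}{2401}*(+1) + \frac{57600}{49}*(+1) + \frac{3240000}{2401}*(+1) + \frac{9000000}{2401}*(-1) = 36 (each basis 2-blade squares to minus the product of its generators' squares); cross terms between blades sharing an index anticommute and cancel; the commuting (index-disjoint) pairs give grade-4 terms 2*c*c'*(blade product), which cancel blade by blade — e_{1234}: -\frac{864000}{343} + \frac{864000}{343} = 0 — confirming B is simple. So B^2 = 36.
B^2 = 36 — the series telescopes hyperbolically here: l = 6, alpha*l = - \frac{3}{2}, so exp(alpha B) = cosh(- \frac{3}{2}) + (sinh(- \frac{3}{2})/6)*B = \cosh{\left(\frac{3}{2} \right)} + (- \frac{\sinh{\left(\frac{3}{2} \right)}}{6})*B.
Answer: \cosh{\left(\frac{3}{2} \right)} + \frac{24 \sinh{\left(\frac{3}{2} \right)}}{7} e_{12} - \frac{335 \sinh{\left(\frac{3}{2} \right)}}{49} e_{13} + \frac{40 \sinh{\left(\frac{3}{2} \right)}}{7} e_{14} + \frac{300 \sinh{\left(\frac{3}{2} \right)}}{49} e_{23} - \frac{500 \sinh{\left(\frac{3}{2} \right)}}{49} e_{34}


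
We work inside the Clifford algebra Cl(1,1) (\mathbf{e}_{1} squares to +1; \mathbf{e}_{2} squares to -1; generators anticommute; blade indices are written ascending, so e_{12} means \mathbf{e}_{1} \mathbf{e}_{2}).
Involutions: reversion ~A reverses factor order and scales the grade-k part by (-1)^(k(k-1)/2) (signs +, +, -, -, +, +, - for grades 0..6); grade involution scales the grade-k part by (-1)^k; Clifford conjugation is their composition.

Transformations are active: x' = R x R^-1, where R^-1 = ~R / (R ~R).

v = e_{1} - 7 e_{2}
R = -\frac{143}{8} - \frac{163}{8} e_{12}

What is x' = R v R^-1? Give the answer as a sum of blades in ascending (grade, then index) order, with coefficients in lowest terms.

~R = -\frac{143}{8} + \frac{163}{8} e_{12}, and R ~R = -\frac{765}{8}, so R^-1 = ~R / (-\frac{765}{8}).
R v = -\frac{321}{2} e_{1} + \frac{291}{2} e_{2}
Answer: -\frac{15556}{255} e_{1} + \frac{15656}{255} e_{2}


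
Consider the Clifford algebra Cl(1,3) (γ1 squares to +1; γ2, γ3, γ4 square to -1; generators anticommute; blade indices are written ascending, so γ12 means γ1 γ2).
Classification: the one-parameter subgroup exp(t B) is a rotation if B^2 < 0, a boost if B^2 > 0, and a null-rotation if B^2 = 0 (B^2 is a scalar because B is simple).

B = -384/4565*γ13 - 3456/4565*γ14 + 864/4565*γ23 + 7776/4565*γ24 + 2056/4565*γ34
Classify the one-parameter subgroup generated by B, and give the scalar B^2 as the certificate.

B^2 term by term: the squares give (-384/4565)^2*(γ13)^2 + (-3456/4565)^2*(γ14)^2 + (864/4565)^2*(γ23)^2 + (7776/4565)^2*(γ24)^2 + (2056/4565)^2*(γ34)^2 = 147456/20839225*(+1) + 11943936/20839225*(+1) + 746496/20839225*(-1) + 60466176/20839225*(-1) + 4227136/20839225*(-1) = -64/25 (each basis 2-blade squares to minus the product of its generators' squares); cross terms between blades sharing an index anticommute and cancel; the commuting (index-disjoint) pairs give grade-4 terms 2*c*c'*(blade product), which cancel blade by blade — γ1234: 5971968/20839225 - 5971968/20839225 = 0 — confirming B is simple. So B^2 = -64/25.
Answer: rotation, certificate B^2 = -64/25. No conjugation can change B^2 = -64/25; the sign gives the class.


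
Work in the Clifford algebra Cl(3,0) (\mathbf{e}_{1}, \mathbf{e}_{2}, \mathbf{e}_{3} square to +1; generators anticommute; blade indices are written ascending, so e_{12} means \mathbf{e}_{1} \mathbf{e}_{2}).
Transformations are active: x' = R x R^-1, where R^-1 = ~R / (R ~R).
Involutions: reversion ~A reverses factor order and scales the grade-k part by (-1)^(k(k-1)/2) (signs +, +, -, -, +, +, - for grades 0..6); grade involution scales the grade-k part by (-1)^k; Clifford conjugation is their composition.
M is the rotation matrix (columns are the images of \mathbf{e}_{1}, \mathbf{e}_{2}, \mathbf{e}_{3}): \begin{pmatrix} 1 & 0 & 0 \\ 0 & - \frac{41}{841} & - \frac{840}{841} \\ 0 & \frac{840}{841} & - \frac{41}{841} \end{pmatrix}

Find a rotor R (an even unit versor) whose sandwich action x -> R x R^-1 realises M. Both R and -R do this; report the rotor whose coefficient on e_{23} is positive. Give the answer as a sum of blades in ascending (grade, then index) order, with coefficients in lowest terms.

Method: write R = a + b12*e_{12} + b13*e_{13} + b23*e_{23} with a^2 + b12^2 + b13^2 + b23^2 = 1 (so R^-1 = ~R). Expanding the columns R e_j ~R gives tr M = 4a^2 - 1 and, from the antisymmetric part, M21 - M12 = -4a*b12, M13 - M31 = 4a*b13, M32 - M23 = -4a*b23.
Here tr M = \frac{759}{841}, so a^2 = (1 + tr M)/4 = \frac{400}{841} and a = ±\frac{20}{29}. Taking a = \frac{20}{29}: M21 - M12 = 0, M13 - M31 = 0, M32 - M23 = \frac{1680}{841}, giving b12 = 0, b13 = 0, b23 = -\frac{21}{29}, i.e. R = \frac{20}{29} - \frac{21}{29} e_{23}.
Its e_{23} coefficient is negative, so report the other preimage -R.
Answer: -\frac{20}{29} + \frac{21}{29} e_{23}. Note: both R and -R realise this M (trace \frac{759}{841}); the covering map identifies them, and the e_{23}-coefficient sign is the tie-breaker.


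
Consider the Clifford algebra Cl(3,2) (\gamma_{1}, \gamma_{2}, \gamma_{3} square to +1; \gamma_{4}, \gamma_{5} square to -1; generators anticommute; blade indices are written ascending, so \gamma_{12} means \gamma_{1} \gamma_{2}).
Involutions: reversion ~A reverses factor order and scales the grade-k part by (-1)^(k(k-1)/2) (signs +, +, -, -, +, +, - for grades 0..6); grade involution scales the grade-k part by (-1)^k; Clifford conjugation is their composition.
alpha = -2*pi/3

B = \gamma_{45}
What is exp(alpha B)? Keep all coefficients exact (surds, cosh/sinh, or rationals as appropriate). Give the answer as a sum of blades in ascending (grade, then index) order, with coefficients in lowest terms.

B^2 = (1)^2*(\gamma_{45})^2 = 1*(-1) = -1 (a basis 2-blade squares to minus the product of its generators' squares).
B^2 = -1 — a negative square means the series sums to a rotation: l = 1, alpha*l = - \frac{2 \pi}{3}, so exp(alpha B) = cos(- \frac{2 \pi}{3}) + (sin(- \frac{2 \pi}{3})/1)*B = - \frac{1}{2} + (- \frac{\sqrt{3}}{2})*B.
Answer: - \frac{1}{2} - \frac{\sqrt{3}}{2} \gamma_{45}


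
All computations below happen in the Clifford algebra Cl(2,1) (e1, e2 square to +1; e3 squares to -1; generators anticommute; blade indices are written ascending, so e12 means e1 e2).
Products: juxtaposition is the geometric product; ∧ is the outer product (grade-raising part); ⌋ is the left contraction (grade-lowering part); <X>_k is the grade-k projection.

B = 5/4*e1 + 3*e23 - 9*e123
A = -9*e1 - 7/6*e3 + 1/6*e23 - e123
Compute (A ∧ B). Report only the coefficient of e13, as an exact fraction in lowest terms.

step 1: 35/24*e13 - 643/24*e123
Answer: 35/24


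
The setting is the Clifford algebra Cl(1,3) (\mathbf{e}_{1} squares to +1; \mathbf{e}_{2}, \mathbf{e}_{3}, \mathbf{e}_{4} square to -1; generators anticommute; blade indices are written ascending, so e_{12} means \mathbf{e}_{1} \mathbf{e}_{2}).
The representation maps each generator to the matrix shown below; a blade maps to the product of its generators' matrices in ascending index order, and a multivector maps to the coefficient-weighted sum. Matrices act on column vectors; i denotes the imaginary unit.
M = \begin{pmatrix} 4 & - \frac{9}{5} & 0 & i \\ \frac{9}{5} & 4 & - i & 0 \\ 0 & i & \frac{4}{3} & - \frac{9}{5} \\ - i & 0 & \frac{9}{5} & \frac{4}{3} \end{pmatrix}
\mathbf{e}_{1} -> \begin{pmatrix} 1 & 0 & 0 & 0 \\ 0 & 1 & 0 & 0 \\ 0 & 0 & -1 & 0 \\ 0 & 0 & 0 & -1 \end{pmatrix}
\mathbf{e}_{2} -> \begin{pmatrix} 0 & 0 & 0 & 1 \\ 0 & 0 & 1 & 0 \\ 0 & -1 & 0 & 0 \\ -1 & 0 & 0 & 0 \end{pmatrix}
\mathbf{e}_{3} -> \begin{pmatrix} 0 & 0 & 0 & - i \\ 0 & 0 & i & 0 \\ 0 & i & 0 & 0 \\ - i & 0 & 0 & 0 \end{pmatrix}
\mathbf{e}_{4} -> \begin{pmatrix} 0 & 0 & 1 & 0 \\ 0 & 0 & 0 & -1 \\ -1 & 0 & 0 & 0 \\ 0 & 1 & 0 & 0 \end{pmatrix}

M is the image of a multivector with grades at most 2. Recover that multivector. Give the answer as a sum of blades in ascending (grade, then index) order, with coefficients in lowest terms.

Method: the blade images are trace-orthogonal — tr(rho(e_A) rho(e_B)^-1) = 4 if A = B and 0 otherwise — and rho(e_A)^-1 = (e_A)^2 * rho(e_A) with (e_A)^2 = +1 or -1, so the coefficient of e_A in the preimage is (e_A)^2 * tr(M rho(e_A))/4.
Nonzero projections over blades of grade <= 2: 1: (1)^2 = +1, tr(M 1) = \frac{32}{3}, coefficient \frac{8}{3}; e_{1}: (e_{1})^2 = +1, tr(M rho(e_{1})) = \frac{16}{3}, coefficient \frac{4}{3}; e_{13}: (e_{13})^2 = +1, tr(M rho(e_{13})) = -4, coefficient -1; e_{24}: (e_{24})^2 = -1, tr(M rho(e_{24})) = \frac{36}{5}, coefficient -\frac{9}{5}. Every other blade of grade <= 2 projects to 0.
Answer: \frac{8}{3} + \frac{4}{3} e_{1} - e_{13} - \frac{9}{5} e_{24}
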